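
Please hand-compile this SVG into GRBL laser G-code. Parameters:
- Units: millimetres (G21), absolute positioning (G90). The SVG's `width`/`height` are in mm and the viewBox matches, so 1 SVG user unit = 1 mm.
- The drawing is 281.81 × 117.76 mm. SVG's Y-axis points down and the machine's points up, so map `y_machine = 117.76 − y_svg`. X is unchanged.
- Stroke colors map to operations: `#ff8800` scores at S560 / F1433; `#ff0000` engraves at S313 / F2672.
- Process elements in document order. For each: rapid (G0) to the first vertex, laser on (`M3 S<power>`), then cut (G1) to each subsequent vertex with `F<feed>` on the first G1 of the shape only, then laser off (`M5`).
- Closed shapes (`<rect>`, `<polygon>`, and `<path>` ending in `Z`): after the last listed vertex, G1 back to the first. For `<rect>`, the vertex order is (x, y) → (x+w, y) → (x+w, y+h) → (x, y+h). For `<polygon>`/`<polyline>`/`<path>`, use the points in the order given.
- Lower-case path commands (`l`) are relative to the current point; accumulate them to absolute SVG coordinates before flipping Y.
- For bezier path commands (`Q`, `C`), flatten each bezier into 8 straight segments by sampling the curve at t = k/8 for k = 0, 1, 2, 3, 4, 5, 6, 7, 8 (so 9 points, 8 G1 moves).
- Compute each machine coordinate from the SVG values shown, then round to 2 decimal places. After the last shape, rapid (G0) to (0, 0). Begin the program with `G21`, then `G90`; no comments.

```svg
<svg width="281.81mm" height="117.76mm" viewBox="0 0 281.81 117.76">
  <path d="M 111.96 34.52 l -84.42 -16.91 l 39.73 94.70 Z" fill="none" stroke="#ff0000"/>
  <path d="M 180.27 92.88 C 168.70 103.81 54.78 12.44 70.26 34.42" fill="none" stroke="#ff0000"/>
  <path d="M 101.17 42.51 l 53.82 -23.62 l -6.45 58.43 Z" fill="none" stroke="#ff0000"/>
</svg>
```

G21
G90
G0 X111.96 Y83.24
M3 S313
G1 X27.54 Y100.15 F2672
G1 X67.27 Y5.45
G1 X111.96 Y83.24
M5
G0 X180.27 Y24.88
M3 S313
G1 X171.59 Y25.16 F2672
G1 X156.02 Y32.49
G1 X136.30 Y44.37
G1 X115.12 Y58.25
G1 X95.21 Y71.62
G1 X79.29 Y81.94
G1 X70.07 Y86.69
G1 X70.26 Y83.34
M5
G0 X101.17 Y75.25
M3 S313
G1 X154.99 Y98.87 F2672
G1 X148.54 Y40.44
G1 X101.17 Y75.25
M5
G0 X0.00 Y0.00

1 u = 1 mm; y_m = 117.76 − y.

[1] `<path>` closed polygon, #ff0000→engrave S313 F2672: (111.96,83.24) → (27.54,100.15) → (67.27,5.45) → (111.96,83.24) (closed)

[2] `<path>` cubic bezier, #ff0000→engrave S313 F2672: (180.27,24.88) → (171.59,25.16) → (156.02,32.49) → (136.30,44.37) → (115.12,58.25) → (95.21,71.62) → (79.29,81.94) → (70.07,86.69) → (70.26,83.34)

[3] `<path>` regular polygon, #ff0000→engrave S313 F2672: (101.17,75.25) → (154.99,98.87) → (148.54,40.44) → (101.17,75.25) (closed)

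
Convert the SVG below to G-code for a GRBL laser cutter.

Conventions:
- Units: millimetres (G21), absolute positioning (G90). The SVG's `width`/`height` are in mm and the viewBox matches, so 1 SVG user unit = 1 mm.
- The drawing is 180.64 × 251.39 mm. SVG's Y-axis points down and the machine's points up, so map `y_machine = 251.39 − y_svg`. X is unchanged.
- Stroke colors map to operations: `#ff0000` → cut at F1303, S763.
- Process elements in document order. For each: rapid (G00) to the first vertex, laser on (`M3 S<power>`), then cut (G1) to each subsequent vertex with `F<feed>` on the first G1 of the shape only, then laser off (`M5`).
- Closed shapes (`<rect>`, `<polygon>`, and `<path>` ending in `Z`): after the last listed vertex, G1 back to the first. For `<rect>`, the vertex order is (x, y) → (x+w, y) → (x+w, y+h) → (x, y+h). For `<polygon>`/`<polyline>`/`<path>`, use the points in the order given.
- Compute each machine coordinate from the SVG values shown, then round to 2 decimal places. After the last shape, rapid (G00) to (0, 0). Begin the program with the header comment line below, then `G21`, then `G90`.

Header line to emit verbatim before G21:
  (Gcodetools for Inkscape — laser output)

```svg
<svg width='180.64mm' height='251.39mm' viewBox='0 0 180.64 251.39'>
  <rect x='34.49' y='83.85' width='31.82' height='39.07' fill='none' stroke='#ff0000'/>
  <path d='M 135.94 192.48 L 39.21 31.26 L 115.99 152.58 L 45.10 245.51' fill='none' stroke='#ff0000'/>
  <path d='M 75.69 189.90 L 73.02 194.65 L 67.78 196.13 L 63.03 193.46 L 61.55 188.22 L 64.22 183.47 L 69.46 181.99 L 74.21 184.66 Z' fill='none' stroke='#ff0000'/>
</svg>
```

(Gcodetools for Inkscape — laser output)
G21
G90
G00 X34.49 Y167.54
M3 S763
G1 X66.31 Y167.54 F1303
G1 X66.31 Y128.47
G1 X34.49 Y128.47
G1 X34.49 Y167.54
M5
G00 X135.94 Y58.91
M3 S763
G1 X39.21 Y220.13 F1303
G1 X115.99 Y98.81
G1 X45.10 Y5.88
M5
G00 X75.69 Y61.49
M3 S763
G1 X73.02 Y56.74 F1303
G1 X67.78 Y55.26
G1 X63.03 Y57.93
G1 X61.55 Y63.17
G1 X64.22 Y67.92
G1 X69.46 Y69.40
G1 X74.21 Y66.73
G1 X75.69 Y61.49
M5
G00 X0.00 Y0.00

Since the viewBox matches the mm dimensions, user units are millimetres directly. The only transform is the Y-flip y_m = 251.39 − y_svg.

Shape 1 is a rectangle drawn with `<rect>`. Its stroke #ff0000 means cut at S763, F1303. After flipping Y the toolpath is (34.49,167.54) → (66.31,167.54) → (66.31,128.47) → (34.49,128.47) → (34.49,167.54), returning to the start.

Shape 2 is a open polyline drawn with `<path>`. Its stroke #ff0000 means cut at S763, F1303. After flipping Y the toolpath is (135.94,58.91) → (39.21,220.13) → (115.99,98.81) → (45.10,5.88).

Shape 3 is a regular polygon drawn with `<path>`. Its stroke #ff0000 means cut at S763, F1303. After flipping Y the toolpath is (75.69,61.49) → (73.02,56.74) → (67.78,55.26) → (63.03,57.93) → (61.55,63.17) → (64.22,67.92) → (69.46,69.40) → (74.21,66.73) → (75.69,61.49), returning to the start.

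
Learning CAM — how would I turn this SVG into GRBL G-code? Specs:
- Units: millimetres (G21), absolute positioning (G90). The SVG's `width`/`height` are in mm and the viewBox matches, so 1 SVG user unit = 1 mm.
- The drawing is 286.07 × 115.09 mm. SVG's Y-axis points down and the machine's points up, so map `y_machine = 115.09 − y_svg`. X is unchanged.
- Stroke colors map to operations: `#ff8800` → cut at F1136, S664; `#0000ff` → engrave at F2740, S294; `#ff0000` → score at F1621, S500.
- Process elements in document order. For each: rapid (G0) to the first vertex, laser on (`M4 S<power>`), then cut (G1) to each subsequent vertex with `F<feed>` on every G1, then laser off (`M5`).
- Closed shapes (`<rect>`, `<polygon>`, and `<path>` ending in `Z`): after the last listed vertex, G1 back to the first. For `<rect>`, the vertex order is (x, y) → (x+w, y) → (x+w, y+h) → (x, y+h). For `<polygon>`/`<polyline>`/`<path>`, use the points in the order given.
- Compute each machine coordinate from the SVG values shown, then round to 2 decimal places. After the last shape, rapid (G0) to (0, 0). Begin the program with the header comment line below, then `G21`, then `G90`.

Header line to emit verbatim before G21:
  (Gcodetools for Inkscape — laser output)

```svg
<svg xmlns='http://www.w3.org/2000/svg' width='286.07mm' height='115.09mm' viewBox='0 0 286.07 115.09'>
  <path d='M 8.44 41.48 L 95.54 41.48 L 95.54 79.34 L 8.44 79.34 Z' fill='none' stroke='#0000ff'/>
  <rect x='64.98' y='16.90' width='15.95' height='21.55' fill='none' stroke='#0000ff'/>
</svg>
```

1 u = 1 mm; y_m = 115.09 − y.

[1] `<path>` rectangle, #0000ff→engrave S294 F2740: (8.44,73.61) → (95.54,73.61) → (95.54,35.75) → (8.44,35.75) → (8.44,73.61) (closed)

[2] `<rect>` rectangle, #0000ff→engrave S294 F2740: (64.98,98.19) → (80.93,98.19) → (80.93,76.64) → (64.98,76.64) → (64.98,98.19) (closed)

(Gcodetools for Inkscape — laser output)
G21
G90
G0 X8.44 Y73.61
M4 S294
G1 X95.54 Y73.61 F2740
G1 X95.54 Y35.75 F2740
G1 X8.44 Y35.75 F2740
G1 X8.44 Y73.61 F2740
M5
G0 X64.98 Y98.19
M4 S294
G1 X80.93 Y98.19 F2740
G1 X80.93 Y76.64 F2740
G1 X64.98 Y76.64 F2740
G1 X64.98 Y98.19 F2740
M5
G0 X0.00 Y0.00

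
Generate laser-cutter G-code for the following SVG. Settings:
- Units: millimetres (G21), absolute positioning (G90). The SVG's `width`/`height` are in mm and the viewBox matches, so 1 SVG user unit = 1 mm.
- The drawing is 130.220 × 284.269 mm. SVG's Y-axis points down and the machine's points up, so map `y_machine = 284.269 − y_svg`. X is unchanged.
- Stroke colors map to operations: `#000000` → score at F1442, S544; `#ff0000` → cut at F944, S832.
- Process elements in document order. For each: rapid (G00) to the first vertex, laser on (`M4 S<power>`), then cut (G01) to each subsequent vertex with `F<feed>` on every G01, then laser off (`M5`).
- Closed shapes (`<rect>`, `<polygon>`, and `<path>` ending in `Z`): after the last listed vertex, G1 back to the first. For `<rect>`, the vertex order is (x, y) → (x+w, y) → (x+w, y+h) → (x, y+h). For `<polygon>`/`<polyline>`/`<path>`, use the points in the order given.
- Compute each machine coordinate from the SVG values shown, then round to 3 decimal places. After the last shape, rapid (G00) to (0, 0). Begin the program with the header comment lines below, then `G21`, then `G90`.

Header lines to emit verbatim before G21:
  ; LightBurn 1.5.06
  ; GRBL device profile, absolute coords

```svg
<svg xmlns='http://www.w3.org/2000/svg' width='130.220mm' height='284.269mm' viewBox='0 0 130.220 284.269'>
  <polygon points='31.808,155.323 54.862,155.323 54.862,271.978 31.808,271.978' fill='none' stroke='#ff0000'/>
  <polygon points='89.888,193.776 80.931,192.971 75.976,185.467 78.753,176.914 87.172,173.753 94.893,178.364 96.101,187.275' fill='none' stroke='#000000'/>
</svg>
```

; LightBurn 1.5.06
; GRBL device profile, absolute coords
G21
G90
G00 X31.808 Y128.946
M4 S832
G01 X54.862 Y128.946 F944
G01 X54.862 Y12.291 F944
G01 X31.808 Y12.291 F944
G01 X31.808 Y128.946 F944
M5
G00 X89.888 Y90.493
M4 S544
G01 X80.931 Y91.298 F1442
G01 X75.976 Y98.802 F1442
G01 X78.753 Y107.355 F1442
G01 X87.172 Y110.516 F1442
G01 X94.893 Y105.905 F1442
G01 X96.101 Y96.994 F1442
G01 X89.888 Y90.493 F1442
M5
G00 X0.000 Y0.000

Since the viewBox matches the mm dimensions, user units are millimetres directly. The only transform is the Y-flip y_m = 284.269 − y_svg.

Shape 1 is a rectangle drawn with `<polygon>`. Its stroke #ff0000 means cut at S832, F944. After flipping Y the toolpath is (31.808,128.946) → (54.862,128.946) → (54.862,12.291) → (31.808,12.291) → (31.808,128.946), returning to the start.

Shape 2 is a regular polygon drawn with `<polygon>`. Its stroke #000000 means score at S544, F1442. After flipping Y the toolpath is (89.888,90.493) → (80.931,91.298) → (75.976,98.802) → (78.753,107.355) → (87.172,110.516) → (94.893,105.905) → (96.101,96.994) → (89.888,90.493), returning to the start.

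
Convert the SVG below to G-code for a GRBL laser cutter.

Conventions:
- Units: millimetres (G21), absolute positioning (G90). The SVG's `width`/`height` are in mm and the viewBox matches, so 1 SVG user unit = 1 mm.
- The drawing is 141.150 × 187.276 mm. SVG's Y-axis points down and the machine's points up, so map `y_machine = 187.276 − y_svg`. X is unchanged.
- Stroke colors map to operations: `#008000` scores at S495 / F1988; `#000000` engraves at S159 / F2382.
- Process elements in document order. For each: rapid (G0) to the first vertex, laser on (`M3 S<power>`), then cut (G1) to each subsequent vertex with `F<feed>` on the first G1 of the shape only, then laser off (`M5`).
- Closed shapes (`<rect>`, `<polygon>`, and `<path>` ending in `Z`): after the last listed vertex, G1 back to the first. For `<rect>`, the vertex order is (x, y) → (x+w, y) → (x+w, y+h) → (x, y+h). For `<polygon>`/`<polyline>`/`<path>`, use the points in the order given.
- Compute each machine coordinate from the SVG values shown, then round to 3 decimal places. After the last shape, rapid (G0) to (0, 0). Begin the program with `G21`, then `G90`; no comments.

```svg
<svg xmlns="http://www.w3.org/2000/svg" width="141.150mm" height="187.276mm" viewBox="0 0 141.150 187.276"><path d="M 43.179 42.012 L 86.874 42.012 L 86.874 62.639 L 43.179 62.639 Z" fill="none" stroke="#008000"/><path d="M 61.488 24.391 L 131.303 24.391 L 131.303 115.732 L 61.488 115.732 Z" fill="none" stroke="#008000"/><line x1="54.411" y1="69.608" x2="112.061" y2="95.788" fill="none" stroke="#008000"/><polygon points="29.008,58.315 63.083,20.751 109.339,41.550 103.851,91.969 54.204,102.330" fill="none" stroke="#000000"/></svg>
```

G21
G90
G0 X43.179 Y145.264
M3 S495
G1 X86.874 Y145.264 F1988
G1 X86.874 Y124.637
G1 X43.179 Y124.637
G1 X43.179 Y145.264
M5
G0 X61.488 Y162.885
M3 S495
G1 X131.303 Y162.885 F1988
G1 X131.303 Y71.544
G1 X61.488 Y71.544
G1 X61.488 Y162.885
M5
G0 X54.411 Y117.668
M3 S495
G1 X112.061 Y91.488 F1988
M5
G0 X29.008 Y128.961
M3 S159
G1 X63.083 Y166.525 F2382
G1 X109.339 Y145.726
G1 X103.851 Y95.307
G1 X54.204 Y84.946
G1 X29.008 Y128.961
M5
G0 X0.000 Y0.000

viewBox `0 0 141.150 187.276` with mm width/height → 1 unit = 1 mm. Flip: y_m = 187.276 − y_svg.

**Shape 1** — `<path>` rectangle, stroke `#008000` → score (S495, F1988). Machine vertices: (43.179,145.264) → (86.874,145.264) → (86.874,124.637) → (43.179,124.637) → (43.179,145.264). Closed: final G1 returns to the first vertex.

**Shape 2** — `<path>` rectangle, stroke `#008000` → score (S495, F1988). Machine vertices: (61.488,162.885) → (131.303,162.885) → (131.303,71.544) → (61.488,71.544) → (61.488,162.885). Closed: final G1 returns to the first vertex.

**Shape 3** — `<line>` line segment, stroke `#008000` → score (S495, F1988). Machine vertices: (54.411,117.668) → (112.061,91.488). Open path.

**Shape 4** — `<polygon>` regular polygon, stroke `#000000` → engrave (S159, F2382). Machine vertices: (29.008,128.961) → (63.083,166.525) → (109.339,145.726) → (103.851,95.307) → (54.204,84.946) → (29.008,128.961). Closed: final G1 returns to the first vertex.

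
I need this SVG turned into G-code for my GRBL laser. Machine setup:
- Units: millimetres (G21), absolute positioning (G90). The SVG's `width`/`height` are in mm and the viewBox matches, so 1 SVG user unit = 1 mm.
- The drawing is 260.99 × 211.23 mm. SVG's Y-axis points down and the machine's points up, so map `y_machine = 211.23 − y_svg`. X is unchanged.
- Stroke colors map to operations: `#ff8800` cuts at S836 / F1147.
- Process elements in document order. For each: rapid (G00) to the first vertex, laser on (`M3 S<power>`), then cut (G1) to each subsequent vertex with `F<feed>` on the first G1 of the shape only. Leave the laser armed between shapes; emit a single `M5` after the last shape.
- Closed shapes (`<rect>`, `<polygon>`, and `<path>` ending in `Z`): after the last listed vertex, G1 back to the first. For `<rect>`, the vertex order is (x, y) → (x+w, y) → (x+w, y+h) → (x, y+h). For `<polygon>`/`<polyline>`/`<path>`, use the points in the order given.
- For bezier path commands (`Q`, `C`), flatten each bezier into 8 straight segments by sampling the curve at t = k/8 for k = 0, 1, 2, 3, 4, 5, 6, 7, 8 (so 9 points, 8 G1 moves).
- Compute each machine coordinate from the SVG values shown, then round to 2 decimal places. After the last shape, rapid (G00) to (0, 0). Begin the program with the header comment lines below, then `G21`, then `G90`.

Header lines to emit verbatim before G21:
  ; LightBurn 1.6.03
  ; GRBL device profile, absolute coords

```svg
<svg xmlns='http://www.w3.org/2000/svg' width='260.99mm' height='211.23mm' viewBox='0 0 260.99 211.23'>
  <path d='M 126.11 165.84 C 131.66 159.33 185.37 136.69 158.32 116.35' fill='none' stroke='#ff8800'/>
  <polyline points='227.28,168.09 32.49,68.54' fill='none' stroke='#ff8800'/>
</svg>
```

; LightBurn 1.6.03
; GRBL device profile, absolute coords
G21
G90
G00 X126.11 Y45.39
M3 S836
G1 X130.20 Y48.55 F1147
G1 X137.29 Y53.01
G1 X145.87 Y58.55
G1 X154.44 Y64.95
G1 X161.48 Y72.00
G1 X165.48 Y79.48
G1 X164.93 Y87.18
G1 X158.32 Y94.88
G00 X227.28 Y43.14
M3 S836
G1 X32.49 Y142.69 F1147
M5
G00 X0.00 Y0.00

Since the viewBox matches the mm dimensions, user units are millimetres directly. The only transform is the Y-flip y_m = 211.23 − y_svg.

Shape 1 is a cubic bezier drawn with `<path>`. Its stroke #ff8800 means cut at S836, F1147. After flipping Y the toolpath is (126.11,45.39) → (130.20,48.55) → (137.29,53.01) → (145.87,58.55) → (154.44,64.95) → (161.48,72.00) → (165.48,79.48) → (164.93,87.18) → (158.32,94.88).

Shape 2 is a line segment drawn with `<polyline>`. Its stroke #ff8800 means cut at S836, F1147. After flipping Y the toolpath is (227.28,43.14) → (32.49,142.69).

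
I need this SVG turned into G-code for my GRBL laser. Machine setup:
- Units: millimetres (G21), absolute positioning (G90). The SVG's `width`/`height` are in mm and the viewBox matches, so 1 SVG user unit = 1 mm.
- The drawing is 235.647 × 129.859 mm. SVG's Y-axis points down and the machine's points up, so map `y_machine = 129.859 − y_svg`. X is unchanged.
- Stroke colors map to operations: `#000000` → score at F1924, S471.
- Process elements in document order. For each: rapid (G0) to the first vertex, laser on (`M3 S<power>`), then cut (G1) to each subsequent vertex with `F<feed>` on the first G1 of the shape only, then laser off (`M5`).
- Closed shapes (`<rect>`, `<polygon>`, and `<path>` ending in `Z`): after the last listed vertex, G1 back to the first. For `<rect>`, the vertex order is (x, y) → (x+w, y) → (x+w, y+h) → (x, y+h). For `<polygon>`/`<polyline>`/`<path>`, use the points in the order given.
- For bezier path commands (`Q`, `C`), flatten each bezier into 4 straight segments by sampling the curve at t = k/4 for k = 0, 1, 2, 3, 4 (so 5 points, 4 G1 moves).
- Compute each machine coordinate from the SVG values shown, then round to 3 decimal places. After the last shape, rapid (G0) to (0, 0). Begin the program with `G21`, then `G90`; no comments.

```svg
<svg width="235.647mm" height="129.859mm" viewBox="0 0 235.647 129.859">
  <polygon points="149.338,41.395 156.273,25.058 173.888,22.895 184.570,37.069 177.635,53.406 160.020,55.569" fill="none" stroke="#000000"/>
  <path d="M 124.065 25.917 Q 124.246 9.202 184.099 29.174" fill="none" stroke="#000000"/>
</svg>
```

viewBox `0 0 235.647 129.859` with mm width/height → 1 unit = 1 mm. Flip: y_m = 129.859 − y_svg.

**Shape 1** — `<polygon>` regular polygon, stroke `#000000` → score (S471, F1924). Machine vertices: (149.338,88.464) → (156.273,104.801) → (173.888,106.964) → (184.570,92.790) → (177.635,76.453) → (160.020,74.290) → (149.338,88.464). Closed: final G1 returns to the first vertex.

**Shape 2** — `<path>` quadratic bezier, stroke `#000000` → score (S471, F1924). Control points (SVG): P0=(124.065,25.917), P1=(124.246,9.202), P2=(184.099,29.174); sampled at t=k/4. Machine vertices: (124.065,103.942) → (127.885,110.007) → (139.164,111.485) → (157.902,108.378) → (184.099,100.685). Open path.

G21
G90
G0 X149.338 Y88.464
M3 S471
G1 X156.273 Y104.801 F1924
G1 X173.888 Y106.964
G1 X184.570 Y92.790
G1 X177.635 Y76.453
G1 X160.020 Y74.290
G1 X149.338 Y88.464
M5
G0 X124.065 Y103.942
M3 S471
G1 X127.885 Y110.007 F1924
G1 X139.164 Y111.485
G1 X157.902 Y108.378
G1 X184.099 Y100.685
M5
G0 X0.000 Y0.000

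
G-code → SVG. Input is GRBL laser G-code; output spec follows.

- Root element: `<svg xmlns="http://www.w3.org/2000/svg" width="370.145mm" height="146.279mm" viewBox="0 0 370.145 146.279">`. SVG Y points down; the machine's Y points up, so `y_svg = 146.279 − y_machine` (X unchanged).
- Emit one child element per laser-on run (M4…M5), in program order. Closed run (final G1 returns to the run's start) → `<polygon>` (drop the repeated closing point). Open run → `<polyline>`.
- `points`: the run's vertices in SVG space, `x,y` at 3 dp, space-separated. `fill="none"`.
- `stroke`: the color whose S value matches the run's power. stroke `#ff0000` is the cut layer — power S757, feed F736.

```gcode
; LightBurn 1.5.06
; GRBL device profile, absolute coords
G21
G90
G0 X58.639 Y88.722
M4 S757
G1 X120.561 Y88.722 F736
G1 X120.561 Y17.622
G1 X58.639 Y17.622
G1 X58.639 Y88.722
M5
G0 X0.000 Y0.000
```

y_svg = 146.279 − y_m. Every run uses S757, so all elements get stroke `#ff0000` (cut).

[1] closed run; points: 58.639,57.557 120.561,57.557 120.561,128.657 58.639,128.657

<svg xmlns="http://www.w3.org/2000/svg" width="370.145mm" height="146.279mm" viewBox="0 0 370.145 146.279">
  <polygon points="58.639,57.557 120.561,57.557 120.561,128.657 58.639,128.657" fill="none" stroke="#ff0000"/>
</svg>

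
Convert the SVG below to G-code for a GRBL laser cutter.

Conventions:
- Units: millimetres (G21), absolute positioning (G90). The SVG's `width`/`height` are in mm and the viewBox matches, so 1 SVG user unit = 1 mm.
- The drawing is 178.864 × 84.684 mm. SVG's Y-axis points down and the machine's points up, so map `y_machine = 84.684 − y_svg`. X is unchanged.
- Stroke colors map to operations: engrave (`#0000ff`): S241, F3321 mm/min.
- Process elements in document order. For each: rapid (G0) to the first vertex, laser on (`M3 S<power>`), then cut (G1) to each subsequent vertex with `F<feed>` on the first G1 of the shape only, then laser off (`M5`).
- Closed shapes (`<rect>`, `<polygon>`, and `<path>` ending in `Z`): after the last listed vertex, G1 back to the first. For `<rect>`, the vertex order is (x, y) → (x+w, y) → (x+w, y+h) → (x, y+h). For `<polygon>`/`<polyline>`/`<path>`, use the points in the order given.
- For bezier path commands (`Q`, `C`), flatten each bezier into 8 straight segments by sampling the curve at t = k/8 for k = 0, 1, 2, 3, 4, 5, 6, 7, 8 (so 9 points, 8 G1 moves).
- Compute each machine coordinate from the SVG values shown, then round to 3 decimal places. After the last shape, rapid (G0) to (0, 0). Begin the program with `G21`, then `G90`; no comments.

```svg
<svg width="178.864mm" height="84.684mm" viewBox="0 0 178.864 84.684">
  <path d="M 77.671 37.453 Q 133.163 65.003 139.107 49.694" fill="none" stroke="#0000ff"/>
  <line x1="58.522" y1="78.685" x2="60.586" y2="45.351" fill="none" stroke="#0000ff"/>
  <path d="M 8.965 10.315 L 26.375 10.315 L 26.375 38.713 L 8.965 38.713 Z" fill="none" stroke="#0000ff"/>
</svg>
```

1 u = 1 mm; y_m = 84.684 − y.

[1] `<path>` quadratic bezier, #0000ff→engrave S241 F3321: (77.671,47.231) → (90.770,41.013) → (102.320,36.135) → (112.322,32.596) → (120.776,30.396) → (127.681,29.535) → (133.038,30.014) → (136.847,31.832) → (139.107,34.990)

[2] `<line>` line segment, #0000ff→engrave S241 F3321: (58.522,5.999) → (60.586,39.333)

[3] `<path>` rectangle, #0000ff→engrave S241 F3321: (8.965,74.369) → (26.375,74.369) → (26.375,45.971) → (8.965,45.971) → (8.965,74.369) (closed)

G21
G90
G0 X77.671 Y47.231
M3 S241
G1 X90.770 Y41.013 F3321
G1 X102.320 Y36.135
G1 X112.322 Y32.596
G1 X120.776 Y30.396
G1 X127.681 Y29.535
G1 X133.038 Y30.014
G1 X136.847 Y31.832
G1 X139.107 Y34.990
M5
G0 X58.522 Y5.999
M3 S241
G1 X60.586 Y39.333 F3321
M5
G0 X8.965 Y74.369
M3 S241
G1 X26.375 Y74.369 F3321
G1 X26.375 Y45.971
G1 X8.965 Y45.971
G1 X8.965 Y74.369
M5
G0 X0.000 Y0.000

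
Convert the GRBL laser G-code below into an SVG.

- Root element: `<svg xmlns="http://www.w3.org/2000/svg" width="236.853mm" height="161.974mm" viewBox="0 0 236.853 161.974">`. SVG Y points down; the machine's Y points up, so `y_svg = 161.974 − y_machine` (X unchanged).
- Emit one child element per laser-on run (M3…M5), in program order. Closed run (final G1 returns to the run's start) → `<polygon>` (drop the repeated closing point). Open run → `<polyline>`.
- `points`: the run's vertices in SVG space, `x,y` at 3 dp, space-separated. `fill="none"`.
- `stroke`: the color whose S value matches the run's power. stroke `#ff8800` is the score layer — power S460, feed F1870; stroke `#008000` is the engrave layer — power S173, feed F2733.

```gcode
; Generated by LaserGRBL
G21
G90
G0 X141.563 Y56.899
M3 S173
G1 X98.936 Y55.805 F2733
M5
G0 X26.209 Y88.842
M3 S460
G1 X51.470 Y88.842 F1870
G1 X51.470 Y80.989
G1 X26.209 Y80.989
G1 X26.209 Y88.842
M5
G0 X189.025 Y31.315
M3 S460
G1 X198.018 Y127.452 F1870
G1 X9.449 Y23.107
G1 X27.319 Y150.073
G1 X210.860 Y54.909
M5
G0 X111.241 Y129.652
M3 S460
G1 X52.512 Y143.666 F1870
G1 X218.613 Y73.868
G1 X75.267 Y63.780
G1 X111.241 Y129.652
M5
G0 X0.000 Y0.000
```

Each laser-on run becomes one SVG element. Flip Y back into SVG space with y_svg = 161.974 − y_machine.

Run 1: power S173 maps to stroke `#008000` (engrave). The run is open, so emit a `<polyline>` with points (Y-flipped): 141.563,105.075 98.936,106.169.

Run 2: the run's S460 means `#ff8800` (score). The run returns to its start, so emit a `<polygon>` with points (Y-flipped): 26.209,73.132 51.470,73.132 51.470,80.985 26.209,80.985.

Run 3: the run's S460 means `#ff8800` (score). The run is open, so emit a `<polyline>` with points (Y-flipped): 189.025,130.659 198.018,34.522 9.449,138.867 27.319,11.901 210.860,107.065.

Run 4: S460 ⇒ score layer `#ff8800`. The run returns to its start, so emit a `<polygon>` with points (Y-flipped): 111.241,32.322 52.512,18.308 218.613,88.106 75.267,98.194.

<svg xmlns="http://www.w3.org/2000/svg" width="236.853mm" height="161.974mm" viewBox="0 0 236.853 161.974">
  <polyline points="141.563,105.075 98.936,106.169" fill="none" stroke="#008000"/>
  <polygon points="26.209,73.132 51.470,73.132 51.470,80.985 26.209,80.985" fill="none" stroke="#ff8800"/>
  <polyline points="189.025,130.659 198.018,34.522 9.449,138.867 27.319,11.901 210.860,107.065" fill="none" stroke="#ff8800"/>
  <polygon points="111.241,32.322 52.512,18.308 218.613,88.106 75.267,98.194" fill="none" stroke="#ff8800"/>
</svg>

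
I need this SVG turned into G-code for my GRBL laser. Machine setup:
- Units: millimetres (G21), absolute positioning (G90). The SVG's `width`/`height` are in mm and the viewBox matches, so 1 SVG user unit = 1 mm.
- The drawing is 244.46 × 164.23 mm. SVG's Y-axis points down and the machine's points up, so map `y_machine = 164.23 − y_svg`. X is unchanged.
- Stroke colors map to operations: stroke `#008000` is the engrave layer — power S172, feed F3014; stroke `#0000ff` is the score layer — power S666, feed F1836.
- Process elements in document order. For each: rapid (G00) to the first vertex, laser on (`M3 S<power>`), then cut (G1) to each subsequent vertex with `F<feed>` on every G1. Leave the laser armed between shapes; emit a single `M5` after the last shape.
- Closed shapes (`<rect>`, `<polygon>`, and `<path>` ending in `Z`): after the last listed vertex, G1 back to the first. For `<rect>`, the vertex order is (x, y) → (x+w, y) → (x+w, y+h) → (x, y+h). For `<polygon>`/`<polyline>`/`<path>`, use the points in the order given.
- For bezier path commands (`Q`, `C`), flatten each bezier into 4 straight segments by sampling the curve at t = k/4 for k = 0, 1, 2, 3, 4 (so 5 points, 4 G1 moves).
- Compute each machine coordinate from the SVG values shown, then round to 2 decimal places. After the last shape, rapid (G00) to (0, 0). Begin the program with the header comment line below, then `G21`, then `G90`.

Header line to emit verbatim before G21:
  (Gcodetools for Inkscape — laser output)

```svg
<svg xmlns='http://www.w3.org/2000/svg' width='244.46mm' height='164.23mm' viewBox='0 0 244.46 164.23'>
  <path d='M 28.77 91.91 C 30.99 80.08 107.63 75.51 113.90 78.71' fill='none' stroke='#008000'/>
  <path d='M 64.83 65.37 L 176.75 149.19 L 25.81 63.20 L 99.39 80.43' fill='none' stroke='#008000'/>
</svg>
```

(Gcodetools for Inkscape — laser output)
G21
G90
G00 X28.77 Y72.32
M3 S172
G1 X42.13 Y79.82 F3014
G1 X69.82 Y84.56 F3014
G1 X98.27 Y86.47 F3014
G1 X113.90 Y85.52 F3014
G00 X64.83 Y98.86
M3 S172
G1 X176.75 Y15.04 F3014
G1 X25.81 Y101.03 F3014
G1 X99.39 Y83.80 F3014
M5
G00 X0.00 Y0.00

viewBox `0 0 244.46 164.23` with mm width/height → 1 unit = 1 mm. Flip: y_m = 164.23 − y_svg.

**Shape 1** — `<path>` cubic bezier, stroke `#008000` → engrave (S172, F3014). Control points (SVG): P0=(28.77,91.91), P1=(30.99,80.08), P2=(107.63,75.51), P3=(113.90,78.71); sampled at t=k/4. Machine vertices: (28.77,72.32) → (42.13,79.82) → (69.82,84.56) → (98.27,86.47) → (113.90,85.52). Open path.

**Shape 2** — `<path>` open polyline, stroke `#008000` → engrave (S172, F3014). Machine vertices: (64.83,98.86) → (176.75,15.04) → (25.81,101.03) → (99.39,83.80). Open path.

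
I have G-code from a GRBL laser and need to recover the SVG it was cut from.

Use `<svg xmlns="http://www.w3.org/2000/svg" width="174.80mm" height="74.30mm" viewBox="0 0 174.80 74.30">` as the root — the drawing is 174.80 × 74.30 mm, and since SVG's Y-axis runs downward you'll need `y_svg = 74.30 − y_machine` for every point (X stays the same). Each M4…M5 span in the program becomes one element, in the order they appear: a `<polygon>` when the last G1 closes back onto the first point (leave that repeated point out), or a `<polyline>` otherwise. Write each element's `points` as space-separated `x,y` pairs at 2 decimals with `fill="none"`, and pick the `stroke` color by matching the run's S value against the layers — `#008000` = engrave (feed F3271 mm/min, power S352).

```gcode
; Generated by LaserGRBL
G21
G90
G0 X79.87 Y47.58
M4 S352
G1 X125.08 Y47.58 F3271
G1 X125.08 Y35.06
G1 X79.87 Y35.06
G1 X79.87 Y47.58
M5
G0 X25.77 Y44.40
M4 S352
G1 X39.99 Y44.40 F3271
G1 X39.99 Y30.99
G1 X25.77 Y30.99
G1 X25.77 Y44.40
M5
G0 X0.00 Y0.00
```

<svg xmlns="http://www.w3.org/2000/svg" width="174.80mm" height="74.30mm" viewBox="0 0 174.80 74.30">
  <polygon points="79.87,26.72 125.08,26.72 125.08,39.24 79.87,39.24" fill="none" stroke="#008000"/>
  <polygon points="25.77,29.90 39.99,29.90 39.99,43.31 25.77,43.31" fill="none" stroke="#008000"/>
</svg>

Machine Y-up, SVG Y-down with viewBox height 74.30, so y_svg = 74.30 − y_machine; X carries over. Every run uses S352, so all elements get stroke `#008000` (engrave).

Run 1: The run returns to its start, so emit a `<polygon>` with points (Y-flipped): 79.87,26.72 125.08,26.72 125.08,39.24 79.87,39.24.

Run 2: The run returns to its start, so emit a `<polygon>` with points (Y-flipped): 25.77,29.90 39.99,29.90 39.99,43.31 25.77,43.31.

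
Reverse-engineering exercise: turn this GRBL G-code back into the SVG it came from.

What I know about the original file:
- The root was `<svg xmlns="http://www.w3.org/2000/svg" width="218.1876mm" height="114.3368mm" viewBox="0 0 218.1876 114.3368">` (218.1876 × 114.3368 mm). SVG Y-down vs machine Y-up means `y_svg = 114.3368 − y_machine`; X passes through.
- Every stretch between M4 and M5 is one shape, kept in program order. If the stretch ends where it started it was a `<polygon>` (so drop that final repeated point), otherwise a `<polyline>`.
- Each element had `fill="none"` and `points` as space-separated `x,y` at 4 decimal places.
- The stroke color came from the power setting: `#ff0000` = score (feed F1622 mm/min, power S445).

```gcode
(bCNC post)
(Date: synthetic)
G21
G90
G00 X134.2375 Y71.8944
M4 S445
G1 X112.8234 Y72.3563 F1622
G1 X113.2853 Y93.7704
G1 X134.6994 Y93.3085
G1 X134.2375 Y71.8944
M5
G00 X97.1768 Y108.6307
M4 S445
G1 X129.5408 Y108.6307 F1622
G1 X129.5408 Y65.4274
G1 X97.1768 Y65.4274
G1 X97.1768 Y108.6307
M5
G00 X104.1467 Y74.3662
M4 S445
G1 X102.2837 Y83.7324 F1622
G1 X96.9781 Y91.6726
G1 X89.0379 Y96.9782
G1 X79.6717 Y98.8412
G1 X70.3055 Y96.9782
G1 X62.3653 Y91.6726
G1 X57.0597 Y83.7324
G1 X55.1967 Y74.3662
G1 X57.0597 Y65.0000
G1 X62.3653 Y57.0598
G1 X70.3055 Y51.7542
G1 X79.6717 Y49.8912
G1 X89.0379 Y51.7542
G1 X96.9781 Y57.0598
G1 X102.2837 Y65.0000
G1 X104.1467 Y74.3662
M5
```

y_svg = 114.3368 − y_m. Every run uses S445, so all elements get stroke `#ff0000` (score).

[1] closed run; points: 134.2375,42.4424 112.8234,41.9805 113.2853,20.5664 134.6994,21.0283

[2] closed run; points: 97.1768,5.7061 129.5408,5.7061 129.5408,48.9094 97.1768,48.9094

[3] closed run; points: 104.1467,39.9706 102.2837,30.6044 96.9781,22.6642 89.0379,17.3586 79.6717,15.4956 70.3055,17.3586 62.3653,22.6642 57.0597,30.6044 55.1967,39.9706 57.0597,49.3368 62.3653,57.2770 70.3055,62.5826 79.6717,64.4456 89.0379,62.5826 96.9781,57.2770 102.2837,49.3368

<svg xmlns="http://www.w3.org/2000/svg" width="218.1876mm" height="114.3368mm" viewBox="0 0 218.1876 114.3368">
  <polygon points="134.2375,42.4424 112.8234,41.9805 113.2853,20.5664 134.6994,21.0283" fill="none" stroke="#ff0000"/>
  <polygon points="97.1768,5.7061 129.5408,5.7061 129.5408,48.9094 97.1768,48.9094" fill="none" stroke="#ff0000"/>
  <polygon points="104.1467,39.9706 102.2837,30.6044 96.9781,22.6642 89.0379,17.3586 79.6717,15.4956 70.3055,17.3586 62.3653,22.6642 57.0597,30.6044 55.1967,39.9706 57.0597,49.3368 62.3653,57.2770 70.3055,62.5826 79.6717,64.4456 89.0379,62.5826 96.9781,57.2770 102.2837,49.3368" fill="none" stroke="#ff0000"/>
</svg>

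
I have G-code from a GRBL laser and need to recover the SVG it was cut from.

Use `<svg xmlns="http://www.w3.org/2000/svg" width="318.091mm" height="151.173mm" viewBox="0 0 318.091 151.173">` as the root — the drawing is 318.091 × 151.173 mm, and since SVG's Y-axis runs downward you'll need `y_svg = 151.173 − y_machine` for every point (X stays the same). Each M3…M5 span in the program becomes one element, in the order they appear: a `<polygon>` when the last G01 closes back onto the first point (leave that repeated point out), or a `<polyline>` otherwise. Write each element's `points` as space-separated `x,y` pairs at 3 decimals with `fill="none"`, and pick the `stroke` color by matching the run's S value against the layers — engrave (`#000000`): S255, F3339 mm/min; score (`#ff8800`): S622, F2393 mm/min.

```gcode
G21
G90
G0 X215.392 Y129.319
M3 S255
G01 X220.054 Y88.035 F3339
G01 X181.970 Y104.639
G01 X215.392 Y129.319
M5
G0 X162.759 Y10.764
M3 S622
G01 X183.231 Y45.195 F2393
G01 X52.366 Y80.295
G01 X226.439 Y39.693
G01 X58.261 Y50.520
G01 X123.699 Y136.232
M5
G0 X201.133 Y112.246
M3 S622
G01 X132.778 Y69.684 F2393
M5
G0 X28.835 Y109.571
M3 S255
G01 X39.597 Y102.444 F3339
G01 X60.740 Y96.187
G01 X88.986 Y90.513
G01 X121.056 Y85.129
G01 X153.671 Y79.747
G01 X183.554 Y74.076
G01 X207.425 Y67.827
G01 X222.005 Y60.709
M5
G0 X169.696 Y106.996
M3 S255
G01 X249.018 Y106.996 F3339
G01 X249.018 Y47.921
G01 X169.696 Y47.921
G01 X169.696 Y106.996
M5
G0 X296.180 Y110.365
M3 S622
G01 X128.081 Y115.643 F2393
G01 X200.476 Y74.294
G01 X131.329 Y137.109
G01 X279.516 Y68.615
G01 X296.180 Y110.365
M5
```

<svg xmlns="http://www.w3.org/2000/svg" width="318.091mm" height="151.173mm" viewBox="0 0 318.091 151.173">
  <polygon points="215.392,21.854 220.054,63.138 181.970,46.534" fill="none" stroke="#000000"/>
  <polyline points="162.759,140.409 183.231,105.978 52.366,70.878 226.439,111.480 58.261,100.653 123.699,14.941" fill="none" stroke="#ff8800"/>
  <polyline points="201.133,38.927 132.778,81.489" fill="none" stroke="#ff8800"/>
  <polyline points="28.835,41.602 39.597,48.729 60.740,54.986 88.986,60.660 121.056,66.044 153.671,71.426 183.554,77.097 207.425,83.346 222.005,90.464" fill="none" stroke="#000000"/>
  <polygon points="169.696,44.177 249.018,44.177 249.018,103.252 169.696,103.252" fill="none" stroke="#000000"/>
  <polygon points="296.180,40.808 128.081,35.530 200.476,76.879 131.329,14.064 279.516,82.558" fill="none" stroke="#ff8800"/>
</svg>

Machine Y-up, SVG Y-down with viewBox height 151.173, so y_svg = 151.173 − y_machine; X carries over.

Run 1: S255 ⇒ engrave layer `#000000`. The run returns to its start, so emit a `<polygon>` with points (Y-flipped): 215.392,21.854 220.054,63.138 181.970,46.534.

Run 2: the run's S622 means `#ff8800` (score). The run is open, so emit a `<polyline>` with points (Y-flipped): 162.759,140.409 183.231,105.978 52.366,70.878 226.439,111.480 58.261,100.653 123.699,14.941.

Run 3: power S622 maps to stroke `#ff8800` (score). The run is open, so emit a `<polyline>` with points (Y-flipped): 201.133,38.927 132.778,81.489.

Run 4: power S255 maps to stroke `#000000` (engrave). The run is open, so emit a `<polyline>` with points (Y-flipped): 28.835,41.602 39.597,48.729 60.740,54.986 88.986,60.660 121.056,66.044 153.671,71.426 183.554,77.097 207.425,83.346 222.005,90.464.

Run 5: power S255 maps to stroke `#000000` (engrave). The run returns to its start, so emit a `<polygon>` with points (Y-flipped): 169.696,44.177 249.018,44.177 249.018,103.252 169.696,103.252.

Run 6: the run's S622 means `#ff8800` (score). The run returns to its start, so emit a `<polygon>` with points (Y-flipped): 296.180,40.808 128.081,35.530 200.476,76.879 131.329,14.064 279.516,82.558.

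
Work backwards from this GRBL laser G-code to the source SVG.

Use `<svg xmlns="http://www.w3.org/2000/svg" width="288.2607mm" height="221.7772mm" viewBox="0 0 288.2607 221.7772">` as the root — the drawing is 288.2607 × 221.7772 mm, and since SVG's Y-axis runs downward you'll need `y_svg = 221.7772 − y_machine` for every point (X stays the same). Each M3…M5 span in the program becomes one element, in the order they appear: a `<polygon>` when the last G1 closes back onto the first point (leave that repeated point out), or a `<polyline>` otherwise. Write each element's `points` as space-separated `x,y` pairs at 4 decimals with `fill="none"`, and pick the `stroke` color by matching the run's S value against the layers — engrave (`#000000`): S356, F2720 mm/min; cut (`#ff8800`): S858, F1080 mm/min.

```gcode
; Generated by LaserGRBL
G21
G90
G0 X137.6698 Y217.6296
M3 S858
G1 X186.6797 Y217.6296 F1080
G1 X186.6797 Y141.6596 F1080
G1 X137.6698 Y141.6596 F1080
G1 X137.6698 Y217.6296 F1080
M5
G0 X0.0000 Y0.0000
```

<svg xmlns="http://www.w3.org/2000/svg" width="288.2607mm" height="221.7772mm" viewBox="0 0 288.2607 221.7772">
  <polygon points="137.6698,4.1476 186.6797,4.1476 186.6797,80.1176 137.6698,80.1176" fill="none" stroke="#ff8800"/>
</svg>

y_svg = 221.7772 − y_m. Every run uses S858, so all elements get stroke `#ff8800` (cut).

[1] closed run; points: 137.6698,4.1476 186.6797,4.1476 186.6797,80.1176 137.6698,80.1176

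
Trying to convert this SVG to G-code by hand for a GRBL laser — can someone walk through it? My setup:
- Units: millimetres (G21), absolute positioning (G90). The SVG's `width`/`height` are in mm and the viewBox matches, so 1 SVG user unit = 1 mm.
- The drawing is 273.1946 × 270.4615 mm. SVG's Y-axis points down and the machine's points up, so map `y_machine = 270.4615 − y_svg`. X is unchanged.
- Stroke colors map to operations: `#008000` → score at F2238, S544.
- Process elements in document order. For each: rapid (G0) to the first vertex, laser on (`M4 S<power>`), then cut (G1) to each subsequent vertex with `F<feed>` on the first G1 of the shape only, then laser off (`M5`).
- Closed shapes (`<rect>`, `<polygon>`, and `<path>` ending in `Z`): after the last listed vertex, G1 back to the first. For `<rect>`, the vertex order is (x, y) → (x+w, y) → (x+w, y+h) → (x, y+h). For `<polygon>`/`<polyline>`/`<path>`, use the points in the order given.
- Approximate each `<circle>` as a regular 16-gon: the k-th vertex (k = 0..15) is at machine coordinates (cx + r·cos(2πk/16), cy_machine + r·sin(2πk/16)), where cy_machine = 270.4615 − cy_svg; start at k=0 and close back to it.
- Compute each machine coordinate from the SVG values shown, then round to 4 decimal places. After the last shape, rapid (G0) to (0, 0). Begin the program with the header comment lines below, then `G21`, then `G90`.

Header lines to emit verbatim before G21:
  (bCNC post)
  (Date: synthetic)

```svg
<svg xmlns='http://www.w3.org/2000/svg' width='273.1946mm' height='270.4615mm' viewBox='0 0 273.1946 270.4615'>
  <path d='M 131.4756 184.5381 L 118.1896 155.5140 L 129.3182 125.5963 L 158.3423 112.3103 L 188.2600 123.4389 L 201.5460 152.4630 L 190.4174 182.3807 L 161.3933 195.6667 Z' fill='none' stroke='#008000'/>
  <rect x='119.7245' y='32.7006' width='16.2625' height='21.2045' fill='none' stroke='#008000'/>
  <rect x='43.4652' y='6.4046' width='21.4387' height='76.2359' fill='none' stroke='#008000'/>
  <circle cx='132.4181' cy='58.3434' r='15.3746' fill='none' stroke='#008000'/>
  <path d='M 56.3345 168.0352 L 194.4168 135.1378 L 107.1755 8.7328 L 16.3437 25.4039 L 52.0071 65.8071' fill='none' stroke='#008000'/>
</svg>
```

viewBox `0 0 273.1946 270.4615` with mm width/height → 1 unit = 1 mm. Flip: y_m = 270.4615 − y_svg.

**Shape 1** — `<path>` regular polygon, stroke `#008000` → score (S544, F2238). Machine vertices: (131.4756,85.9234) → (118.1896,114.9475) → (129.3182,144.8652) → (158.3423,158.1512) → (188.2600,147.0226) → (201.5460,117.9985) → (190.4174,88.0808) → (161.3933,74.7948) → (131.4756,85.9234). Closed: final G1 returns to the first vertex.

**Shape 2** — `<rect>` rectangle, stroke `#008000` → score (S544, F2238). Machine vertices: (119.7245,237.7609) → (135.9870,237.7609) → (135.9870,216.5564) → (119.7245,216.5564) → (119.7245,237.7609). Closed: final G1 returns to the first vertex.

**Shape 3** — `<rect>` rectangle, stroke `#008000` → score (S544, F2238). Machine vertices: (43.4652,264.0569) → (64.9039,264.0569) → (64.9039,187.8210) → (43.4652,187.8210) → (43.4652,264.0569). Closed: final G1 returns to the first vertex.

**Shape 4** — `<circle>` circle, stroke `#008000` → score (S544, F2238). Machine vertices: (147.7927,212.1181) → (146.6224,218.0017) → (143.2896,222.9896) → (138.3017,226.3224) → (132.4181,227.4927) → (126.5345,226.3224) → (121.5466,222.9896) → (118.2138,218.0017) → (117.0435,212.1181) → (118.2138,206.2345) → (121.5466,201.2466) → (126.5345,197.9138) → (132.4181,196.7435) → (138.3017,197.9138) → (143.2896,201.2466) → (146.6224,206.2345) → (147.7927,212.1181). Closed: final G1 returns to the first vertex.

**Shape 5** — `<path>` open polyline, stroke `#008000` → score (S544, F2238). Machine vertices: (56.3345,102.4263) → (194.4168,135.3237) → (107.1755,261.7287) → (16.3437,245.0576) → (52.0071,204.6544). Open path.

(bCNC post)
(Date: synthetic)
G21
G90
G0 X131.4756 Y85.9234
M4 S544
G1 X118.1896 Y114.9475 F2238
G1 X129.3182 Y144.8652
G1 X158.3423 Y158.1512
G1 X188.2600 Y147.0226
G1 X201.5460 Y117.9985
G1 X190.4174 Y88.0808
G1 X161.3933 Y74.7948
G1 X131.4756 Y85.9234
M5
G0 X119.7245 Y237.7609
M4 S544
G1 X135.9870 Y237.7609 F2238
G1 X135.9870 Y216.5564
G1 X119.7245 Y216.5564
G1 X119.7245 Y237.7609
M5
G0 X43.4652 Y264.0569
M4 S544
G1 X64.9039 Y264.0569 F2238
G1 X64.9039 Y187.8210
G1 X43.4652 Y187.8210
G1 X43.4652 Y264.0569
M5
G0 X147.7927 Y212.1181
M4 S544
G1 X146.6224 Y218.0017 F2238
G1 X143.2896 Y222.9896
G1 X138.3017 Y226.3224
G1 X132.4181 Y227.4927
G1 X126.5345 Y226.3224
G1 X121.5466 Y222.9896
G1 X118.2138 Y218.0017
G1 X117.0435 Y212.1181
G1 X118.2138 Y206.2345
G1 X121.5466 Y201.2466
G1 X126.5345 Y197.9138
G1 X132.4181 Y196.7435
G1 X138.3017 Y197.9138
G1 X143.2896 Y201.2466
G1 X146.6224 Y206.2345
G1 X147.7927 Y212.1181
M5
G0 X56.3345 Y102.4263
M4 S544
G1 X194.4168 Y135.3237 F2238
G1 X107.1755 Y261.7287
G1 X16.3437 Y245.0576
G1 X52.0071 Y204.6544
M5
G0 X0.0000 Y0.0000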